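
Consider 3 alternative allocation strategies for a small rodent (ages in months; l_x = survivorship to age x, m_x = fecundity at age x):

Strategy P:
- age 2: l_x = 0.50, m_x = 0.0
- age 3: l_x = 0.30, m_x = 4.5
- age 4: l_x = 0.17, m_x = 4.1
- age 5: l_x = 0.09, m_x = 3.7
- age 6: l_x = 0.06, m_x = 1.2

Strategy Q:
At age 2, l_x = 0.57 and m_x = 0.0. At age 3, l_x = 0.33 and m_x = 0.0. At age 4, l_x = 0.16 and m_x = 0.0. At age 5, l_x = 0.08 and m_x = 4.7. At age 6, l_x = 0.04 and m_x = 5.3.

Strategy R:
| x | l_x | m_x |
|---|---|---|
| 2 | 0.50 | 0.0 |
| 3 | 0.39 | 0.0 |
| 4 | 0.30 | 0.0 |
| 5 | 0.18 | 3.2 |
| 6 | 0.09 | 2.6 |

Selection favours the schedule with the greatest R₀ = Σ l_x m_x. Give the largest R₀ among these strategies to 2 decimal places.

2.45

Strategy P: R₀ = 0.50×0.0 + 0.30×4.5 + 0.17×4.1 + 0.09×3.7 + 0.06×1.2 = 2.4520
Strategy Q: R₀ = 0.57×0.0 + 0.33×0.0 + 0.16×0.0 + 0.08×4.7 + 0.04×5.3 = 0.5880
Strategy R: R₀ = 0.50×0.0 + 0.39×0.0 + 0.30×0.0 + 0.18×3.2 + 0.09×2.6 = 0.8100
Highest R₀: strategy P with 2.4520.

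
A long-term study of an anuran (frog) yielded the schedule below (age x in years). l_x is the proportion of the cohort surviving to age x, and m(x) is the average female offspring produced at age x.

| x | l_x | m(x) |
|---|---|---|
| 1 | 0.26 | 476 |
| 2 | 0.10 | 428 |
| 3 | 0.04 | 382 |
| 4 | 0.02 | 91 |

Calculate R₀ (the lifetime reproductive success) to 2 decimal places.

R₀ = Σ l_x m(x):
  age 1: 0.26 × 476 = 123.7600
  age 2: 0.10 × 428 = 42.8000
  age 3: 0.04 × 382 = 15.2800
  age 4: 0.02 × 91 = 1.8200
R₀ = 123.7600 + 42.8000 + 15.2800 + 1.8200 = 183.6600

183.66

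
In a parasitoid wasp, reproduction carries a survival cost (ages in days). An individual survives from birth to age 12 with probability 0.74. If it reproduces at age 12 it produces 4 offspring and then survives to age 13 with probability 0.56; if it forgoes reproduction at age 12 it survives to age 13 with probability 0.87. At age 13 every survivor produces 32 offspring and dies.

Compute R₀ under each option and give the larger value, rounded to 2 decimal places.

20.60

breed at age 12: R₀ = 0.74 × (4 + 0.56 × 32) = 0.74 × 21.9200 = 16.2208
delay to age 13: R₀ = 0.74 × (0.87 × 32) = 0.74 × 27.8400 = 20.6016
Higher: delay to age 13 (20.6016).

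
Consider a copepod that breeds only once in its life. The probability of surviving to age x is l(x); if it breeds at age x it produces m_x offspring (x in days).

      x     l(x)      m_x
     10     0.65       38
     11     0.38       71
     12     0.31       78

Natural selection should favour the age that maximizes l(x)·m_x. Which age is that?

11

Expected offspring if breeding at age x = l(x) × m_x:
  age 10: 0.65 × 38 = 24.700
  age 11: 0.38 × 71 = 26.980
  age 12: 0.31 × 78 = 24.180
Maximum at age 11 (26.980).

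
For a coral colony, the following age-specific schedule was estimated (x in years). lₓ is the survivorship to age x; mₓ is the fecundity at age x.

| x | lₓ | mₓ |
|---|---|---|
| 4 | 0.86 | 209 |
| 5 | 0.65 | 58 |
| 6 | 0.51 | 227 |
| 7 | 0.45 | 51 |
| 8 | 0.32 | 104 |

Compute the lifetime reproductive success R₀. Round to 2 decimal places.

389.44

R₀ = Σ lₓ mₓ:
  age 4: 0.86 × 209 = 179.7400
  age 5: 0.65 × 58 = 37.7000
  age 6: 0.51 × 227 = 115.7700
  age 7: 0.45 × 51 = 22.9500
  age 8: 0.32 × 104 = 33.2800
R₀ = 179.7400 + 37.7000 + 115.7700 + 22.9500 + 33.2800 = 389.4400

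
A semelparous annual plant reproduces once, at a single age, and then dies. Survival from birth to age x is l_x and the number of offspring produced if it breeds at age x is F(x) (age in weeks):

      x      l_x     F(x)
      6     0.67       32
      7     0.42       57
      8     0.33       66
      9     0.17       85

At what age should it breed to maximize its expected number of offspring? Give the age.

7

Expected offspring if breeding at age x = l_x × F(x):
  age 6: 0.67 × 32 = 21.440
  age 7: 0.42 × 57 = 23.940
  age 8: 0.33 × 66 = 21.780
  age 9: 0.17 × 85 = 14.450
Maximum at age 7 (23.940).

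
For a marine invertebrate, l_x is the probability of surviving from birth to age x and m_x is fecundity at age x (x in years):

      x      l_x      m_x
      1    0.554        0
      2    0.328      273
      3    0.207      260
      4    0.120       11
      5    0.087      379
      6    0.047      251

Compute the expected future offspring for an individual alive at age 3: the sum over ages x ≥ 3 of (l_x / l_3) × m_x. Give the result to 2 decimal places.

482.66

l_3 = 0.207. Conditional survival from age 3 to x is l_x / l_3.
  x=3: (0.207/0.207) × 260 = 260.0000
  x=4: (0.120/0.207) × 11 = 6.3768
  x=5: (0.087/0.207) × 379 = 159.2899
  x=6: (0.047/0.207) × 251 = 56.9903
Sum = 260.0000 + 6.3768 + 159.2899 + 56.9903 = 482.6570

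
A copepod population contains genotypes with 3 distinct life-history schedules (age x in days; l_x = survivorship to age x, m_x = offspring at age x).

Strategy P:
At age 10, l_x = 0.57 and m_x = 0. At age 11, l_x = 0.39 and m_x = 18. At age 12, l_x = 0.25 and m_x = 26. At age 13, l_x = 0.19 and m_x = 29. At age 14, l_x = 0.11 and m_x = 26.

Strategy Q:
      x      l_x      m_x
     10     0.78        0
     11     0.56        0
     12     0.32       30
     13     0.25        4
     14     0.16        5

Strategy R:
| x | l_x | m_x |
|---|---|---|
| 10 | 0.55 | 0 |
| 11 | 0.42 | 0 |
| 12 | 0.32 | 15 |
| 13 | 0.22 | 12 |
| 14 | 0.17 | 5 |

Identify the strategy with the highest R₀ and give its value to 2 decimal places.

21.89

Strategy P: R₀ = 0.57×0 + 0.39×18 + 0.25×26 + 0.19×29 + 0.11×26 = 21.8900
Strategy Q: R₀ = 0.78×0 + 0.56×0 + 0.32×30 + 0.25×4 + 0.16×5 = 11.4000
Strategy R: R₀ = 0.55×0 + 0.42×0 + 0.32×15 + 0.22×12 + 0.17×5 = 8.2900
Highest R₀: strategy P with 21.8900.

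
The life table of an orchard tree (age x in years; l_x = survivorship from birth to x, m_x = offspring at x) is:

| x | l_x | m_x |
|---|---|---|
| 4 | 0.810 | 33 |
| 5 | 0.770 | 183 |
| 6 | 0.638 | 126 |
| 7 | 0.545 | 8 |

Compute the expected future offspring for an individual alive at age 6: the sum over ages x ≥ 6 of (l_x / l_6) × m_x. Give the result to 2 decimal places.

132.83

l_6 = 0.638. Conditional survival from age 6 to x is l_x / l_6.
  x=6: (0.638/0.638) × 126 = 126.0000
  x=7: (0.545/0.638) × 8 = 6.8339
Sum = 126.0000 + 6.8339 = 132.8339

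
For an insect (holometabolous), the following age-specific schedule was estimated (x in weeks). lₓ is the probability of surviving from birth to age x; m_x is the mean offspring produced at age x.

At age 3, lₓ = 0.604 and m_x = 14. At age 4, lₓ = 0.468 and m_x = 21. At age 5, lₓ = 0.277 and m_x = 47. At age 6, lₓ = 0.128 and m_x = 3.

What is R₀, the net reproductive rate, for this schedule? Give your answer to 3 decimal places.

31.687

R₀ = Σ lₓ m_x:
  age 3: 0.604 × 14 = 8.4560
  age 4: 0.468 × 21 = 9.8280
  age 5: 0.277 × 47 = 13.0190
  age 6: 0.128 × 3 = 0.3840
R₀ = 8.4560 + 9.8280 + 13.0190 + 0.3840 = 31.6870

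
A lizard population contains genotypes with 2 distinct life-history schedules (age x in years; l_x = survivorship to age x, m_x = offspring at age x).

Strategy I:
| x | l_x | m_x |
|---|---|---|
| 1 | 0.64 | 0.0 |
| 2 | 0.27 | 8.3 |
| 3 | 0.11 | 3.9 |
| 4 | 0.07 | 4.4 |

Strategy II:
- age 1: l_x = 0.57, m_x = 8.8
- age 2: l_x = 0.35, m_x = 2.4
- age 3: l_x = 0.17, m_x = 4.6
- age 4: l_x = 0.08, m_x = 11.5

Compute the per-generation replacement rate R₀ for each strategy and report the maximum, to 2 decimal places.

7.56

Strategy I: R₀ = 0.64×0.0 + 0.27×8.3 + 0.11×3.9 + 0.07×4.4 = 2.9780
Strategy II: R₀ = 0.57×8.8 + 0.35×2.4 + 0.17×4.6 + 0.08×11.5 = 7.5580
Highest R₀: strategy II with 7.5580.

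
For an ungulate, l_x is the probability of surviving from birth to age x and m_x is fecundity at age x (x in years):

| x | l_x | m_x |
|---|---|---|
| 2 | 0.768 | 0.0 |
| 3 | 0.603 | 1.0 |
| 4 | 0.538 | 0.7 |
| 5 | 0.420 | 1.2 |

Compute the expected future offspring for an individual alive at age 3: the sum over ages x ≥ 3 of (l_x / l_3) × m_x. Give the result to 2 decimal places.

2.46

l_3 = 0.603. Conditional survival from age 3 to x is l_x / l_3.
  x=3: (0.603/0.603) × 1.0 = 1.0000
  x=4: (0.538/0.603) × 0.7 = 0.6245
  x=5: (0.420/0.603) × 1.2 = 0.8358
Sum = 1.0000 + 0.6245 + 0.8358 = 2.4604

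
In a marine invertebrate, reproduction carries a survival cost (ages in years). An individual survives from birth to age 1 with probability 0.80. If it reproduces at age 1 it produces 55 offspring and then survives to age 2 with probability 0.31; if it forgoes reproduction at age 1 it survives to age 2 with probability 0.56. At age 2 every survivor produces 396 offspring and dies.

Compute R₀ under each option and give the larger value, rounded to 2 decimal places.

breed at age 1: R₀ = 0.80 × (55 + 0.31 × 396) = 0.80 × 177.7600 = 142.2080
delay to age 2: R₀ = 0.80 × (0.56 × 396) = 0.80 × 221.7600 = 177.4080
Higher: delay to age 2 (177.4080).

177.41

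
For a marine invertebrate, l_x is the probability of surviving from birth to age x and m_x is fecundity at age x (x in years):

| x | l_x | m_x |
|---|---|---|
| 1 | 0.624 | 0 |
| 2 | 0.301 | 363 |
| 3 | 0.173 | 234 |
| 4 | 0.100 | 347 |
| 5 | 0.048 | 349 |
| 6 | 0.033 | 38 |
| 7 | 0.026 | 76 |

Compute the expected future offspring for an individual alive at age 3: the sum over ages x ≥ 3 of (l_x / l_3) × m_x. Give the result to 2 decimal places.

550.08

l_3 = 0.173. Conditional survival from age 3 to x is l_x / l_3.
  x=3: (0.173/0.173) × 234 = 234.0000
  x=4: (0.100/0.173) × 347 = 200.5780
  x=5: (0.048/0.173) × 349 = 96.8324
  x=6: (0.033/0.173) × 38 = 7.2486
  x=7: (0.026/0.173) × 76 = 11.4220
Sum = 234.0000 + 200.5780 + 96.8324 + 7.2486 + 11.4220 = 550.0809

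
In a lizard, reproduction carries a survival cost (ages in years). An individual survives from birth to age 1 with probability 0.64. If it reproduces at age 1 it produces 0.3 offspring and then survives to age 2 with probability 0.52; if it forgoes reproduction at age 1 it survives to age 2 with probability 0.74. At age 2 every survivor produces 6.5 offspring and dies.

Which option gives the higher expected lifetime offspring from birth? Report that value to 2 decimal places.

3.08

breed at age 1: R₀ = 0.64 × (0.3 + 0.52 × 6.5) = 0.64 × 3.6800 = 2.3552
delay to age 2: R₀ = 0.64 × (0.74 × 6.5) = 0.64 × 4.8100 = 3.0784
Higher: delay to age 2 (3.0784).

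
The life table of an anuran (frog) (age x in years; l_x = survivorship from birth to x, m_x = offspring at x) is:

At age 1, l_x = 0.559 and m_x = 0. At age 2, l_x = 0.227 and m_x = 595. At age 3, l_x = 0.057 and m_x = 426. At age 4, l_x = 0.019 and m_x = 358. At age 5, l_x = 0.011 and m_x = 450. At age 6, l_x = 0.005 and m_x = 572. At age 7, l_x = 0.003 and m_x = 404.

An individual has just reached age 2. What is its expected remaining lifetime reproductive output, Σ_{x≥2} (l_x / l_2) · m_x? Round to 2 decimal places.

771.68

l_2 = 0.227. Conditional survival from age 2 to x is l_x / l_2.
  x=2: (0.227/0.227) × 595 = 595.0000
  x=3: (0.057/0.227) × 426 = 106.9692
  x=4: (0.019/0.227) × 358 = 29.9648
  x=5: (0.011/0.227) × 450 = 21.8062
  x=6: (0.005/0.227) × 572 = 12.5991
  x=7: (0.003/0.227) × 404 = 5.3392
Sum = 595.0000 + 106.9692 + 29.9648 + 21.8062 + 12.5991 + 5.3392 = 771.6784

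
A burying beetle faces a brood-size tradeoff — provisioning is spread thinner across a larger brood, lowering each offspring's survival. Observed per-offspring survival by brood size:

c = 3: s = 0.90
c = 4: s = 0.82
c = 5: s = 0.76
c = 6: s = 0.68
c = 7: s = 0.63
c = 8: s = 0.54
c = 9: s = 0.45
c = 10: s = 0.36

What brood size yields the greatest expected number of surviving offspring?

7

Expected surviving offspring = c × s(c):
  c=3: 3 × 0.90 = 2.700
  c=4: 4 × 0.82 = 3.280
  c=5: 5 × 0.76 = 3.800
  c=6: 6 × 0.68 = 4.080
  c=7: 7 × 0.63 = 4.410
  c=8: 8 × 0.54 = 4.320
  c=9: 9 × 0.45 = 4.050
  c=10: 10 × 0.36 = 3.600
Maximum at c = 7 (4.410 surviving offspring).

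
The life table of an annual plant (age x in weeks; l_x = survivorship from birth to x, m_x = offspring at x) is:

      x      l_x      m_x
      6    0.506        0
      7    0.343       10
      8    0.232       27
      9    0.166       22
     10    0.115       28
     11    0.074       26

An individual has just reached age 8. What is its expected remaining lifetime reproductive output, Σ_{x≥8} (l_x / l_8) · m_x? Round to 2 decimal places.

64.91

l_8 = 0.232. Conditional survival from age 8 to x is l_x / l_8.
  x=8: (0.232/0.232) × 27 = 27.0000
  x=9: (0.166/0.232) × 22 = 15.7414
  x=10: (0.115/0.232) × 28 = 13.8793
  x=11: (0.074/0.232) × 26 = 8.2931
Sum = 27.0000 + 15.7414 + 13.8793 + 8.2931 = 64.9138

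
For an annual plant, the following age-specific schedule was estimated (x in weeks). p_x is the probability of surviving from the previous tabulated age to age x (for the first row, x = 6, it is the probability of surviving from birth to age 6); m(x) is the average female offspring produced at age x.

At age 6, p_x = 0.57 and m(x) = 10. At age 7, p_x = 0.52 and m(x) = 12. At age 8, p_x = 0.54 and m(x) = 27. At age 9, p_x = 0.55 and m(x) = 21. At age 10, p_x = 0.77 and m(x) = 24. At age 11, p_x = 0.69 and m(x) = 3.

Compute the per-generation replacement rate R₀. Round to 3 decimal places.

Survivorship from birth: l_x = p_6·p_7·…·p_x.
  l_6 = 0.57000
  l_7 = 0.29640
  l_8 = 0.16006
  l_9 = 0.08803
  l_10 = 0.06778
  l_11 = 0.04677
R₀ = Σ l_x m(x):
  age 6: 0.57000 × 10 = 5.7000
  age 7: 0.29640 × 12 = 3.5568
  age 8: 0.16006 × 27 = 4.3216
  age 9: 0.08803 × 21 = 1.8486
  age 10: 0.06778 × 24 = 1.6267
  age 11: 0.04677 × 3 = 0.1403
R₀ = 5.7000 + 3.5568 + 4.3216 + 1.8486 + 1.6267 + 0.1403 = 17.1941

17.194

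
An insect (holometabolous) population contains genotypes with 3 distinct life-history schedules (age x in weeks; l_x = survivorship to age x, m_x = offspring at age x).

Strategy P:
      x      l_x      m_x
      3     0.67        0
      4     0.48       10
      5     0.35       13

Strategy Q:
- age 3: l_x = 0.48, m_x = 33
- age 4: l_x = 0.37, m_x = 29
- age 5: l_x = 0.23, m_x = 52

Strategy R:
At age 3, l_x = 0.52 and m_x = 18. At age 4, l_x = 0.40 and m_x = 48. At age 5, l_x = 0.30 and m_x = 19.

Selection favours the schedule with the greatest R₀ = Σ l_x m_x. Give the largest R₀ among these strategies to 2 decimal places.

Strategy P: R₀ = 0.67×0 + 0.48×10 + 0.35×13 = 9.3500
Strategy Q: R₀ = 0.48×33 + 0.37×29 + 0.23×52 = 38.5300
Strategy R: R₀ = 0.52×18 + 0.40×48 + 0.30×19 = 34.2600
Highest R₀: strategy Q with 38.5300.

38.53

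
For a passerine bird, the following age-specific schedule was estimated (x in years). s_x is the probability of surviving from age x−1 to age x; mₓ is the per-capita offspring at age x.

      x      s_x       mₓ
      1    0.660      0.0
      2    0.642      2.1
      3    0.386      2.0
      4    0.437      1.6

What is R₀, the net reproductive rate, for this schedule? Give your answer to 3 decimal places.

Survivorship from birth: l_x = s_1·s_2·…·s_x.
  l_1 = 0.66000
  l_2 = 0.42372
  l_3 = 0.16356
  l_4 = 0.07147
R₀ = Σ l_x mₓ:
  age 1: 0.66000 × 0.0 = 0.0000
  age 2: 0.42372 × 2.1 = 0.8898
  age 3: 0.16356 × 2.0 = 0.3271
  age 4: 0.07147 × 1.6 = 0.1144
R₀ = 0.0000 + 0.8898 + 0.3271 + 0.1144 = 1.3313

1.331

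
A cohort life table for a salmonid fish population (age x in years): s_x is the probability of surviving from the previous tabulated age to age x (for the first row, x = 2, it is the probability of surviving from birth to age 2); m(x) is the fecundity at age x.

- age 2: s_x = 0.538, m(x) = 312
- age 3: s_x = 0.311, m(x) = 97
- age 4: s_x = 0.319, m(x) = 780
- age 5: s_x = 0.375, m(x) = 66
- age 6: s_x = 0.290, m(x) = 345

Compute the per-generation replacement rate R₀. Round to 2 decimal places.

Survivorship from birth: l_x = s_2·s_3·…·s_x.
  l_2 = 0.53800
  l_3 = 0.16732
  l_4 = 0.05337
  l_5 = 0.02002
  l_6 = 0.00580
R₀ = Σ l_x m(x):
  age 2: 0.53800 × 312 = 167.8560
  age 3: 0.16732 × 97 = 16.2300
  age 4: 0.05337 × 780 = 41.6286
  age 5: 0.02002 × 66 = 1.3213
  age 6: 0.00580 × 345 = 2.0010
R₀ = 167.8560 + 16.2300 + 41.6286 + 1.3213 + 2.0010 = 229.0370

229.04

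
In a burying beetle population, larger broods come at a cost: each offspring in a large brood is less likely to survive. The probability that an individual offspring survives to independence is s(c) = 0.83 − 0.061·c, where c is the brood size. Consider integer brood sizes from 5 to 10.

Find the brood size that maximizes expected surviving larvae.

7

Expected surviving larvae = c × s(c):
  c=5: 5 × 0.525 = 2.625
  c=6: 6 × 0.464 = 2.784
  c=7: 7 × 0.403 = 2.821
  c=8: 8 × 0.342 = 2.736
  c=9: 9 × 0.281 = 2.529
  c=10: 10 × 0.220 = 2.200
Maximum at c = 7 (2.821 surviving larvae).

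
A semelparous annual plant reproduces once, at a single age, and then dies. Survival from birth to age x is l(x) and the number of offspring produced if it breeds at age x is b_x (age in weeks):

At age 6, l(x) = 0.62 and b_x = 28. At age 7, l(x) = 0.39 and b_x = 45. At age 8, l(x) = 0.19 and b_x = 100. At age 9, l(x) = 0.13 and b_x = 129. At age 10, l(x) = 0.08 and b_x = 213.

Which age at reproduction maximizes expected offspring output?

8

Expected offspring if breeding at age x = l(x) × b_x:
  age 6: 0.62 × 28 = 17.360
  age 7: 0.39 × 45 = 17.550
  age 8: 0.19 × 100 = 19.000
  age 9: 0.13 × 129 = 16.770
  age 10: 0.08 × 213 = 17.040
Maximum at age 8 (19.000).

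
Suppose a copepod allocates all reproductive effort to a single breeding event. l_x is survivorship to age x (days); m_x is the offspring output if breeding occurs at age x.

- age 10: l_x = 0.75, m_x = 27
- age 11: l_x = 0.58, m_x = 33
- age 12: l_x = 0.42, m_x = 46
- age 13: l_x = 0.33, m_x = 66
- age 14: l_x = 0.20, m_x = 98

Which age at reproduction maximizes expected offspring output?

13

Expected offspring if breeding at age x = l_x × m_x:
  age 10: 0.75 × 27 = 20.250
  age 11: 0.58 × 33 = 19.140
  age 12: 0.42 × 46 = 19.320
  age 13: 0.33 × 66 = 21.780
  age 14: 0.20 × 98 = 19.600
Maximum at age 13 (21.780).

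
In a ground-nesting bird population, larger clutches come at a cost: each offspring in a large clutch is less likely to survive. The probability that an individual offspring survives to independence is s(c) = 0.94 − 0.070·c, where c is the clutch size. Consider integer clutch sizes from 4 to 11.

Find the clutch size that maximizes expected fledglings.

7

Expected fledglings = c × s(c):
  c=4: 4 × 0.660 = 2.640
  c=5: 5 × 0.590 = 2.950
  c=6: 6 × 0.520 = 3.120
  c=7: 7 × 0.450 = 3.150
  c=8: 8 × 0.380 = 3.040
  c=9: 9 × 0.310 = 2.790
  c=10: 10 × 0.240 = 2.400
  c=11: 11 × 0.170 = 1.870
Maximum at c = 7 (3.150 fledglings).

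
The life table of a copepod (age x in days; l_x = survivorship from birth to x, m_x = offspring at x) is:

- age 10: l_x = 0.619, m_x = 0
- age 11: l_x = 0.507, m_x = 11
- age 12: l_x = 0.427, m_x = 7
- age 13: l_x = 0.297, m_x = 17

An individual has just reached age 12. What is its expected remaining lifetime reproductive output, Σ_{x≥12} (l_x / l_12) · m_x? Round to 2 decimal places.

18.82

l_12 = 0.427. Conditional survival from age 12 to x is l_x / l_12.
  x=12: (0.427/0.427) × 7 = 7.0000
  x=13: (0.297/0.427) × 17 = 11.8244
Sum = 7.0000 + 11.8244 = 18.8244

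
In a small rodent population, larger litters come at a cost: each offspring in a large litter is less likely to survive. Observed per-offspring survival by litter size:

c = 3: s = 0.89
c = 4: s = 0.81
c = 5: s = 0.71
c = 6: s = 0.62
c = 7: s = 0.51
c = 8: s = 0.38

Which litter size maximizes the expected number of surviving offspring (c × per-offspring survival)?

6

Expected surviving offspring = c × s(c):
  c=3: 3 × 0.89 = 2.670
  c=4: 4 × 0.81 = 3.240
  c=5: 5 × 0.71 = 3.550
  c=6: 6 × 0.62 = 3.720
  c=7: 7 × 0.51 = 3.570
  c=8: 8 × 0.38 = 3.040
Maximum at c = 6 (3.720 surviving offspring).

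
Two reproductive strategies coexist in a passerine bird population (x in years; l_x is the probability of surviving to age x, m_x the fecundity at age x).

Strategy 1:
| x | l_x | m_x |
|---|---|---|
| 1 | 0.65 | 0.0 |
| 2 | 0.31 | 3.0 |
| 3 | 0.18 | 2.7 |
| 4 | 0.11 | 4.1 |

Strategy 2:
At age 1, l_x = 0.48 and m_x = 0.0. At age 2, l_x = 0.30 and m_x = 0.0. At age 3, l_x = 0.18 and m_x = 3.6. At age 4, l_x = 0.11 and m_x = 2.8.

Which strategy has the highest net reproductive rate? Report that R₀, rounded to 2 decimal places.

1.87

Strategy 1: R₀ = 0.65×0.0 + 0.31×3.0 + 0.18×2.7 + 0.11×4.1 = 1.8670
Strategy 2: R₀ = 0.48×0.0 + 0.30×0.0 + 0.18×3.6 + 0.11×2.8 = 0.9560
Highest R₀: strategy 1 with 1.8670.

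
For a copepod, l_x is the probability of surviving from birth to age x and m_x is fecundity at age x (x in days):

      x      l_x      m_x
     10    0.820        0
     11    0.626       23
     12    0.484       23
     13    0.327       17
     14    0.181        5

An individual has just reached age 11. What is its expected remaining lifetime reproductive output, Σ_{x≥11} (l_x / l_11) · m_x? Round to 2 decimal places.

51.11

l_11 = 0.626. Conditional survival from age 11 to x is l_x / l_11.
  x=11: (0.626/0.626) × 23 = 23.0000
  x=12: (0.484/0.626) × 23 = 17.7827
  x=13: (0.327/0.626) × 17 = 8.8802
  x=14: (0.181/0.626) × 5 = 1.4457
Sum = 23.0000 + 17.7827 + 8.8802 + 1.4457 = 51.1086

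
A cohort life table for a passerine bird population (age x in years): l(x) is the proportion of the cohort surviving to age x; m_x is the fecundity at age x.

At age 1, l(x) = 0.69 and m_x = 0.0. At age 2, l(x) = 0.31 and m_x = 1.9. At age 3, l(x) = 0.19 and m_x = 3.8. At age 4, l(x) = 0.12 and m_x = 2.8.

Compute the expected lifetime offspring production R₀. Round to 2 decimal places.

R₀ = Σ l(x) m_x:
  age 1: 0.69 × 0.0 = 0.0000
  age 2: 0.31 × 1.9 = 0.5890
  age 3: 0.19 × 3.8 = 0.7220
  age 4: 0.12 × 2.8 = 0.3360
R₀ = 0.0000 + 0.5890 + 0.7220 + 0.3360 = 1.6470

1.65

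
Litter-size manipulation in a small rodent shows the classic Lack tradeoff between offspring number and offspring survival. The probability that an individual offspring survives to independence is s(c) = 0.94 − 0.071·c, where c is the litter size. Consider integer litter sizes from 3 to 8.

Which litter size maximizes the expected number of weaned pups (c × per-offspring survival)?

7

Expected weaned pups = c × s(c):
  c=3: 3 × 0.727 = 2.181
  c=4: 4 × 0.656 = 2.624
  c=5: 5 × 0.585 = 2.925
  c=6: 6 × 0.514 = 3.084
  c=7: 7 × 0.443 = 3.101
  c=8: 8 × 0.372 = 2.976
Maximum at c = 7 (3.101 weaned pups).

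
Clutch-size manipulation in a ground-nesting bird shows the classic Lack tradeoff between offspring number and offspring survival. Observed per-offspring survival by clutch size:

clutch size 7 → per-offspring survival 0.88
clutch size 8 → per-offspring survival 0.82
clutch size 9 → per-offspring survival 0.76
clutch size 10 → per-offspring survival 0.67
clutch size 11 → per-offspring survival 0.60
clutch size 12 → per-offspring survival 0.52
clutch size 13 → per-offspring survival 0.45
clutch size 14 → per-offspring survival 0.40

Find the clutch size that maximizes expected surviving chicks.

Expected surviving chicks = c × s(c):
  c=7: 7 × 0.88 = 6.160
  c=8: 8 × 0.82 = 6.560
  c=9: 9 × 0.76 = 6.840
  c=10: 10 × 0.67 = 6.700
  c=11: 11 × 0.60 = 6.600
  c=12: 12 × 0.52 = 6.240
  c=13: 13 × 0.45 = 5.850
  c=14: 14 × 0.40 = 5.600
Maximum at c = 9 (6.840 surviving chicks).

9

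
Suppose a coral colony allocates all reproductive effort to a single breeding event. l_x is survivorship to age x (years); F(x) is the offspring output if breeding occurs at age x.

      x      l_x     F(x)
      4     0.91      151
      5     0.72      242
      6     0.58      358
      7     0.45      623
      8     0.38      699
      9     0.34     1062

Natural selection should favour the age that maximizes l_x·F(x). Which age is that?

Expected offspring if breeding at age x = l_x × F(x):
  age 4: 0.91 × 151 = 137.410
  age 5: 0.72 × 242 = 174.240
  age 6: 0.58 × 358 = 207.640
  age 7: 0.45 × 623 = 280.350
  age 8: 0.38 × 699 = 265.620
  age 9: 0.34 × 1062 = 361.080
Maximum at age 9 (361.080).

9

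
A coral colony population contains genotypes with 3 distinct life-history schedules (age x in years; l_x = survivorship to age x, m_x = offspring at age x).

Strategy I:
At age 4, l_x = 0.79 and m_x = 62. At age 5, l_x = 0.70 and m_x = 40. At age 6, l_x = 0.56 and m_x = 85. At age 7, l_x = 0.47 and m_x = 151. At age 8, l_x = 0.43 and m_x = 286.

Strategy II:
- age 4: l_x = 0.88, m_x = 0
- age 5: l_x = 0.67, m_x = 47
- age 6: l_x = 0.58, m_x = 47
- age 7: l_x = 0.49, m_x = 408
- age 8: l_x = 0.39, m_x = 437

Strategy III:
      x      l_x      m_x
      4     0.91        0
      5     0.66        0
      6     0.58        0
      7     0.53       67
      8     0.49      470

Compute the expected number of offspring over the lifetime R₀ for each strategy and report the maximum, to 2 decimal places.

429.10

Strategy I: R₀ = 0.79×62 + 0.70×40 + 0.56×85 + 0.47×151 + 0.43×286 = 318.5300
Strategy II: R₀ = 0.88×0 + 0.67×47 + 0.58×47 + 0.49×408 + 0.39×437 = 429.1000
Strategy III: R₀ = 0.91×0 + 0.66×0 + 0.58×0 + 0.53×67 + 0.49×470 = 265.8100
Highest R₀: strategy II with 429.1000.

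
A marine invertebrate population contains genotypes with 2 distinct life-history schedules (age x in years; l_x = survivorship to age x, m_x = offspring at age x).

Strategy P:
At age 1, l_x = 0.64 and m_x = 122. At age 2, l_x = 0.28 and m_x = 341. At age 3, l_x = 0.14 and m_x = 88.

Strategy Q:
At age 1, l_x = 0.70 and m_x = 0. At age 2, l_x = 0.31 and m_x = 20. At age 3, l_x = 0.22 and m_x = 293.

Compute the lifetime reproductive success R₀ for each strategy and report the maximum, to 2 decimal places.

Strategy P: R₀ = 0.64×122 + 0.28×341 + 0.14×88 = 185.8800
Strategy Q: R₀ = 0.70×0 + 0.31×20 + 0.22×293 = 70.6600
Highest R₀: strategy P with 185.8800.

185.88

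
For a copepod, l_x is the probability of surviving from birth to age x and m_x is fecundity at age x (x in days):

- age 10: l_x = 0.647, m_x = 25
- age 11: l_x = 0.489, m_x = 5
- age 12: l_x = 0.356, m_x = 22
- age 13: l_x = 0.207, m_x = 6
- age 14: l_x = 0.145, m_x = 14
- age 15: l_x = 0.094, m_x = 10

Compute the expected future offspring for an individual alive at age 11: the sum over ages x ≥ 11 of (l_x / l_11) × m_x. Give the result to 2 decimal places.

29.63

l_11 = 0.489. Conditional survival from age 11 to x is l_x / l_11.
  x=11: (0.489/0.489) × 5 = 5.0000
  x=12: (0.356/0.489) × 22 = 16.0164
  x=13: (0.207/0.489) × 6 = 2.5399
  x=14: (0.145/0.489) × 14 = 4.1513
  x=15: (0.094/0.489) × 10 = 1.9223
Sum = 5.0000 + 16.0164 + 2.5399 + 4.1513 + 1.9223 = 29.6299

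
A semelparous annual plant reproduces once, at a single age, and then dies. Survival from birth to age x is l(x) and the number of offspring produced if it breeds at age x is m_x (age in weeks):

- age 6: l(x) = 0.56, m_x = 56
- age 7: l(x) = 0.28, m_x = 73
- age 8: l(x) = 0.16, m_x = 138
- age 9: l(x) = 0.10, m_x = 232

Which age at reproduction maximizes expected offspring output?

Expected offspring if breeding at age x = l(x) × m_x:
  age 6: 0.56 × 56 = 31.360
  age 7: 0.28 × 73 = 20.440
  age 8: 0.16 × 138 = 22.080
  age 9: 0.10 × 232 = 23.200
Maximum at age 6 (31.360).

6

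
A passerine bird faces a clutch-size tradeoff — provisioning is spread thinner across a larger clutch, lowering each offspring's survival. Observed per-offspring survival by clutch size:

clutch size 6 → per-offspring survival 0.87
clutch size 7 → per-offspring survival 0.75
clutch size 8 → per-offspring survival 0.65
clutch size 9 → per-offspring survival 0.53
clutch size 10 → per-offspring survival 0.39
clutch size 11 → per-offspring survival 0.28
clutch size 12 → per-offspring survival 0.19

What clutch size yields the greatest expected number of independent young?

7

Expected independent young = c × s(c):
  c=6: 6 × 0.87 = 5.220
  c=7: 7 × 0.75 = 5.250
  c=8: 8 × 0.65 = 5.200
  c=9: 9 × 0.53 = 4.770
  c=10: 10 × 0.39 = 3.900
  c=11: 11 × 0.28 = 3.080
  c=12: 12 × 0.19 = 2.280
Maximum at c = 7 (5.250 independent young).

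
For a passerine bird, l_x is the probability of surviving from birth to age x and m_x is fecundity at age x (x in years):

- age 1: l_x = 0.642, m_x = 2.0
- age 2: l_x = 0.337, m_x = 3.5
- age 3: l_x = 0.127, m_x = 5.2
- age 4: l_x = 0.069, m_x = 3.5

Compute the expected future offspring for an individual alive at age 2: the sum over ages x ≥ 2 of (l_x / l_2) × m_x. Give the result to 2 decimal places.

6.18

l_2 = 0.337. Conditional survival from age 2 to x is l_x / l_2.
  x=2: (0.337/0.337) × 3.5 = 3.5000
  x=3: (0.127/0.337) × 5.2 = 1.9596
  x=4: (0.069/0.337) × 3.5 = 0.7166
Sum = 3.5000 + 1.9596 + 0.7166 = 6.1763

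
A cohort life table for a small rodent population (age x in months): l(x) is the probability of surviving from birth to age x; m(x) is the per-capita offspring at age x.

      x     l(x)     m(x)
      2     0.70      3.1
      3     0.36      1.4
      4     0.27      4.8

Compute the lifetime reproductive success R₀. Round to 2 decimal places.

R₀ = Σ l(x) m(x):
  age 2: 0.70 × 3.1 = 2.1700
  age 3: 0.36 × 1.4 = 0.5040
  age 4: 0.27 × 4.8 = 1.2960
R₀ = 2.1700 + 0.5040 + 1.2960 = 3.9700

3.97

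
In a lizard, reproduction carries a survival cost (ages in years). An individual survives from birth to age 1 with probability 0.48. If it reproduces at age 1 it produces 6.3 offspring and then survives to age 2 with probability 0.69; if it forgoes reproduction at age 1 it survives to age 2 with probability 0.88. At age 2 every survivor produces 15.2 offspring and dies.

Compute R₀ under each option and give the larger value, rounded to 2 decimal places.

8.06

breed at age 1: R₀ = 0.48 × (6.3 + 0.69 × 15.2) = 0.48 × 16.7880 = 8.0582
delay to age 2: R₀ = 0.48 × (0.88 × 15.2) = 0.48 × 13.3760 = 6.4205
Higher: breed at age 1 (8.0582).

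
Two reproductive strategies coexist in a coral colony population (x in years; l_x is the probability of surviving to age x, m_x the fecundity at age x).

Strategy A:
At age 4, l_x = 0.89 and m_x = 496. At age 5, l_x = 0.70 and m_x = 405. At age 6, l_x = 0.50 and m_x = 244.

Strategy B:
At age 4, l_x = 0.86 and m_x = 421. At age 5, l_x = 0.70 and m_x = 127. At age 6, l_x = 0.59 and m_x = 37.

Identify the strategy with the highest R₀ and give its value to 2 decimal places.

846.94

Strategy A: R₀ = 0.89×496 + 0.70×405 + 0.50×244 = 846.9400
Strategy B: R₀ = 0.86×421 + 0.70×127 + 0.59×37 = 472.7900
Highest R₀: strategy A with 846.9400.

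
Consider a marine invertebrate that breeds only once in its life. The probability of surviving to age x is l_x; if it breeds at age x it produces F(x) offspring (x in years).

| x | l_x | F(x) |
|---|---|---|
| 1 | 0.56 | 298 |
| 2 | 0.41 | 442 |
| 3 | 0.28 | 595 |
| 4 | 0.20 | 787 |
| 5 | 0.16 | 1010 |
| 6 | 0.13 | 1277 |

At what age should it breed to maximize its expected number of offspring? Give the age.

Expected offspring if breeding at age x = l_x × F(x):
  age 1: 0.56 × 298 = 166.880
  age 2: 0.41 × 442 = 181.220
  age 3: 0.28 × 595 = 166.600
  age 4: 0.20 × 787 = 157.400
  age 5: 0.16 × 1010 = 161.600
  age 6: 0.13 × 1277 = 166.010
Maximum at age 2 (181.220).

2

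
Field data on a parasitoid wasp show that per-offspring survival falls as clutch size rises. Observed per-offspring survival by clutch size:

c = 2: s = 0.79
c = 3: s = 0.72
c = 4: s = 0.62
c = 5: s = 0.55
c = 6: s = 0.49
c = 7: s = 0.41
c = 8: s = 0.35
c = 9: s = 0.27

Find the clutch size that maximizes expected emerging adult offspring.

6

Expected emerging adult offspring = c × s(c):
  c=2: 2 × 0.79 = 1.580
  c=3: 3 × 0.72 = 2.160
  c=4: 4 × 0.62 = 2.480
  c=5: 5 × 0.55 = 2.750
  c=6: 6 × 0.49 = 2.940
  c=7: 7 × 0.41 = 2.870
  c=8: 8 × 0.35 = 2.800
  c=9: 9 × 0.27 = 2.430
Maximum at c = 6 (2.940 emerging adult offspring).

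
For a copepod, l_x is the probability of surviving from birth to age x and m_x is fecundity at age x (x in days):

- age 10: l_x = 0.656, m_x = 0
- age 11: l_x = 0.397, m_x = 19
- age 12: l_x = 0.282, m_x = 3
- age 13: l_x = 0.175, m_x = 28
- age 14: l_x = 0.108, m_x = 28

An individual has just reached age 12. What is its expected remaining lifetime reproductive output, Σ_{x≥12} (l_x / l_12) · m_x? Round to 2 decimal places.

31.10

l_12 = 0.282. Conditional survival from age 12 to x is l_x / l_12.
  x=12: (0.282/0.282) × 3 = 3.0000
  x=13: (0.175/0.282) × 28 = 17.3759
  x=14: (0.108/0.282) × 28 = 10.7234
Sum = 3.0000 + 17.3759 + 10.7234 = 31.0993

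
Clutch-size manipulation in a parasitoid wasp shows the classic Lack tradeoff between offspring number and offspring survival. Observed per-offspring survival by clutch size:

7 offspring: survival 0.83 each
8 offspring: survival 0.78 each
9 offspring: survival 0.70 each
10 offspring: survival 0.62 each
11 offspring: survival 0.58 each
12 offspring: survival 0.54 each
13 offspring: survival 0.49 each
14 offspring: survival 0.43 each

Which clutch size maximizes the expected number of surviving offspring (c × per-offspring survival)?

Expected surviving offspring = c × s(c):
  c=7: 7 × 0.83 = 5.810
  c=8: 8 × 0.78 = 6.240
  c=9: 9 × 0.70 = 6.300
  c=10: 10 × 0.62 = 6.200
  c=11: 11 × 0.58 = 6.380
  c=12: 12 × 0.54 = 6.480
  c=13: 13 × 0.49 = 6.370
  c=14: 14 × 0.43 = 6.020
Maximum at c = 12 (6.480 surviving offspring).

12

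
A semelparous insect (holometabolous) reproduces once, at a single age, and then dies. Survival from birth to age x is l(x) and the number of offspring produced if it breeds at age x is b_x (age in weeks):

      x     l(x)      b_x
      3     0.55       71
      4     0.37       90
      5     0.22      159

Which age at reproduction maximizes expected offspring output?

3

Expected offspring if breeding at age x = l(x) × b_x:
  age 3: 0.55 × 71 = 39.050
  age 4: 0.37 × 90 = 33.300
  age 5: 0.22 × 159 = 34.980
Maximum at age 3 (39.050).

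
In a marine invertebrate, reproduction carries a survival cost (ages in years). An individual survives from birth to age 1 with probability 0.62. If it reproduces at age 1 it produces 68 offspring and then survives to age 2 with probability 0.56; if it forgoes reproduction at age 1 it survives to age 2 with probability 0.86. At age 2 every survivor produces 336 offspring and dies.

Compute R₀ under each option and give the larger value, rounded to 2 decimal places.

breed at age 1: R₀ = 0.62 × (68 + 0.56 × 336) = 0.62 × 256.1600 = 158.8192
delay to age 2: R₀ = 0.62 × (0.86 × 336) = 0.62 × 288.9600 = 179.1552
Higher: delay to age 2 (179.1552).

179.16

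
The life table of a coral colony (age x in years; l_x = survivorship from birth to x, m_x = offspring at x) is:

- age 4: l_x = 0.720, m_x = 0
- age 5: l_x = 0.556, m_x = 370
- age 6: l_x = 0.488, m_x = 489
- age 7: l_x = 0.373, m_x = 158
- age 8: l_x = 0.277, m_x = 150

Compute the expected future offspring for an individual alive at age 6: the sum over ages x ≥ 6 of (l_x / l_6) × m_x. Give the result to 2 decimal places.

l_6 = 0.488. Conditional survival from age 6 to x is l_x / l_6.
  x=6: (0.488/0.488) × 489 = 489.0000
  x=7: (0.373/0.488) × 158 = 120.7664
  x=8: (0.277/0.488) × 150 = 85.1434
Sum = 489.0000 + 120.7664 + 85.1434 = 694.9098

694.91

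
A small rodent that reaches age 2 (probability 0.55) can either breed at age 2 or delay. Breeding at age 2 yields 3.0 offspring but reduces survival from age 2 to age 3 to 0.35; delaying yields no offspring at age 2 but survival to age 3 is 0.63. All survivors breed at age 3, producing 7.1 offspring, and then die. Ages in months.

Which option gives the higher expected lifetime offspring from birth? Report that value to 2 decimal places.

3.02

breed at age 2: R₀ = 0.55 × (3.0 + 0.35 × 7.1) = 0.55 × 5.4850 = 3.0168
delay to age 3: R₀ = 0.55 × (0.63 × 7.1) = 0.55 × 4.4730 = 2.4602
Higher: breed at age 2 (3.0168).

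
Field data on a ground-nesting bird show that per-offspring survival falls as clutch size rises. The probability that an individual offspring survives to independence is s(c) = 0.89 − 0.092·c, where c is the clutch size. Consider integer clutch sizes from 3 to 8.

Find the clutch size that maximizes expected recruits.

5

Expected recruits = c × s(c):
  c=3: 3 × 0.614 = 1.842
  c=4: 4 × 0.522 = 2.088
  c=5: 5 × 0.430 = 2.150
  c=6: 6 × 0.338 = 2.028
  c=7: 7 × 0.246 = 1.722
  c=8: 8 × 0.154 = 1.232
Maximum at c = 5 (2.150 recruits).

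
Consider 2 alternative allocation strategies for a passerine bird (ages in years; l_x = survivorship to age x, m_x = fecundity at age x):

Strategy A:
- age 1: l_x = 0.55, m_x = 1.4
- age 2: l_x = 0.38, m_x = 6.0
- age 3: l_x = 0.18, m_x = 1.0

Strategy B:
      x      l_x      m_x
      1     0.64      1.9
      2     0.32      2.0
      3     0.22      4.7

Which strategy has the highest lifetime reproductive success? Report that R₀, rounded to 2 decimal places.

Strategy A: R₀ = 0.55×1.4 + 0.38×6.0 + 0.18×1.0 = 3.2300
Strategy B: R₀ = 0.64×1.9 + 0.32×2.0 + 0.22×4.7 = 2.8900
Highest R₀: strategy A with 3.2300.

3.23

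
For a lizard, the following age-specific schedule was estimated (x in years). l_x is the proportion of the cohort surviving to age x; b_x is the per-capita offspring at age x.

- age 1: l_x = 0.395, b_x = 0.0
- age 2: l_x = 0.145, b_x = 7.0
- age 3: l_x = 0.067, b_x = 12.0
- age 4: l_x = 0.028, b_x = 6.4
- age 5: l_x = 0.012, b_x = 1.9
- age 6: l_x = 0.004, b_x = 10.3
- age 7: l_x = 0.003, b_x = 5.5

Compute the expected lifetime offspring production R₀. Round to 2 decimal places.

2.08

R₀ = Σ l_x b_x:
  age 1: 0.395 × 0.0 = 0.0000
  age 2: 0.145 × 7.0 = 1.0150
  age 3: 0.067 × 12.0 = 0.8040
  age 4: 0.028 × 6.4 = 0.1792
  age 5: 0.012 × 1.9 = 0.0228
  age 6: 0.004 × 10.3 = 0.0412
  age 7: 0.003 × 5.5 = 0.0165
R₀ = 0.0000 + 1.0150 + 0.8040 + 0.1792 + 0.0228 + 0.0412 + 0.0165 = 2.0787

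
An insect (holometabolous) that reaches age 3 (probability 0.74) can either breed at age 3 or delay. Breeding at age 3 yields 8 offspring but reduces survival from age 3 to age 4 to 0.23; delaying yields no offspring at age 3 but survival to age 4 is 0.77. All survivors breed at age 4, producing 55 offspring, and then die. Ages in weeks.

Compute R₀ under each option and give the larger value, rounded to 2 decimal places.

31.34

breed at age 3: R₀ = 0.74 × (8 + 0.23 × 55) = 0.74 × 20.6500 = 15.2810
delay to age 4: R₀ = 0.74 × (0.77 × 55) = 0.74 × 42.3500 = 31.3390
Higher: delay to age 4 (31.3390).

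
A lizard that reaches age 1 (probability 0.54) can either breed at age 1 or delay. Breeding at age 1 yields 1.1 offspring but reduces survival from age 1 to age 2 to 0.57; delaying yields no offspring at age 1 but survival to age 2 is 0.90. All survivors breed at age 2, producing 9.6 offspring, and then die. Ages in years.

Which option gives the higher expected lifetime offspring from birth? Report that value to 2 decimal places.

4.67

breed at age 1: R₀ = 0.54 × (1.1 + 0.57 × 9.6) = 0.54 × 6.5720 = 3.5489
delay to age 2: R₀ = 0.54 × (0.90 × 9.6) = 0.54 × 8.6400 = 4.6656
Higher: delay to age 2 (4.6656).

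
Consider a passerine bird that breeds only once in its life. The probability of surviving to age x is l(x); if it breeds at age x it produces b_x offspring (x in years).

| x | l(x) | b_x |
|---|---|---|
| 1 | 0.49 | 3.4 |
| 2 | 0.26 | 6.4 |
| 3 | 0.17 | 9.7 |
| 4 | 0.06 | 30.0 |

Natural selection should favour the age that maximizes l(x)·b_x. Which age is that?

Expected offspring if breeding at age x = l(x) × b_x:
  age 1: 0.49 × 3.4 = 1.666
  age 2: 0.26 × 6.4 = 1.664
  age 3: 0.17 × 9.7 = 1.649
  age 4: 0.06 × 30.0 = 1.800
Maximum at age 4 (1.800).

4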